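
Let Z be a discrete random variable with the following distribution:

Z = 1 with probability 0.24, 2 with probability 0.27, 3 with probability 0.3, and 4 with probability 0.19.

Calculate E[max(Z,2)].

E[max(Z,2)] = Σ max(z,2)·P(Z=z)
 = 2·0.24 + 2·0.27 + 3·0.3 + 4·0.19
 = 0.48 + 0.54 + 0.9 + 0.76
 = 2.68

2.68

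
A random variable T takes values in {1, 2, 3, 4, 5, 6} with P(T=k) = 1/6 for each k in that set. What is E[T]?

3.5

E[T] = Σ t·P(T=t)
 = 1·1/6 + 2·1/6 + 3·1/6 + 4·1/6 + 5·1/6 + 6·1/6
 = 1/6 + 1/3 + 1/2 + 2/3 + 5/6 + 1
 = 7/2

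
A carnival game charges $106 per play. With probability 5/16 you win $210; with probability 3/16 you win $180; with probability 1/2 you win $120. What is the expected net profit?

53.375

E[payout] = 210·5/16 + 180·3/16 + 120·1/2
 = 525/8 + 135/4 + 60
 = 1275/8
Net = 1275/8 - 106 = 427/8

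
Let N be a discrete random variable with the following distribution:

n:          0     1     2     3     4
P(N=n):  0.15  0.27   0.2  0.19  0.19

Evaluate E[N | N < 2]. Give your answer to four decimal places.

0.6429

P(N < 2) = 0.15 + 0.27 = 0.42.
E[N | N < 2] = [0·0.15 + 1·0.27] / 0.42
 = 0.27 / 0.42
 = 9/14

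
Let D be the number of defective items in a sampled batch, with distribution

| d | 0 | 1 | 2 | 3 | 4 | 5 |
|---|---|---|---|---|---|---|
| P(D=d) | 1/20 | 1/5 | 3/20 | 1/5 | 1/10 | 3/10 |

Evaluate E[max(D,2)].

E[max(D,2)] = Σ max(d,2)·P(D=d)
 = 2·1/20 + 2·1/5 + 2·3/20 + 3·1/5 + 4·1/10 + 5·3/10
 = 1/10 + 2/5 + 3/10 + 3/5 + 2/5 + 3/2
 = 33/10

3.3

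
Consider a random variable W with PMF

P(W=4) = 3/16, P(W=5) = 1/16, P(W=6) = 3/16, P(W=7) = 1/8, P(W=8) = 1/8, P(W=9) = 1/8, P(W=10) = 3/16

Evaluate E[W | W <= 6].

5

P(W <= 6) = 3/16 + 1/16 + 3/16 = 7/16.
E[W | W <= 6] = [4·3/16 + 5·1/16 + 6·3/16] / (7/16)
 = 35/16 / (7/16)
 = 5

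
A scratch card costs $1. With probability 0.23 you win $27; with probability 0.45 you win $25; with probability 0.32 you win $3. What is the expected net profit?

E[payout] = 27·0.23 + 25·0.45 + 3·0.32
 = 6.21 + 11.25 + 0.96
 = 18.42
Net = 18.42 - 1 = 17.42

17.42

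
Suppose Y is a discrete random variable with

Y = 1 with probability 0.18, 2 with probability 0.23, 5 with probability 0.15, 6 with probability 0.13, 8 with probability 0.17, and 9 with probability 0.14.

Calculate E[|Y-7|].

E[|Y-7|] = Σ |y-7|·P(Y=y)
 = 6·0.18 + 5·0.23 + 2·0.15 + 1·0.13 + 1·0.17 + 2·0.14
 = 1.08 + 1.15 + 0.3 + 0.13 + 0.17 + 0.28
 = 3.11

3.11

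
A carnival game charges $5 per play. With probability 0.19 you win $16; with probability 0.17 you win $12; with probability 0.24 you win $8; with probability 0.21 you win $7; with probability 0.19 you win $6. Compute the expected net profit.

4.61

E[payout] = 16·0.19 + 12·0.17 + 8·0.24 + 7·0.21 + 6·0.19
 = 3.04 + 2.04 + 1.92 + 1.47 + 1.14
 = 9.61
Net = 9.61 - 5 = 4.61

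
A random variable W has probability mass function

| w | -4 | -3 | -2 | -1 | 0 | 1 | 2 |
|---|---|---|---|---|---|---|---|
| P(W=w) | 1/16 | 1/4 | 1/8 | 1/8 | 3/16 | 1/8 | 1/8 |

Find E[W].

E[W] = Σ w·P(W=w)
 = (-4)·1/16 + (-3)·1/4 + (-2)·1/8 + (-1)·1/8 + 0·3/16 + 1·1/8 + 2·1/8
 = (-1/4) + (-3/4) + (-1/4) + (-1/8) + 0 + 1/8 + 1/4
 = -1

-1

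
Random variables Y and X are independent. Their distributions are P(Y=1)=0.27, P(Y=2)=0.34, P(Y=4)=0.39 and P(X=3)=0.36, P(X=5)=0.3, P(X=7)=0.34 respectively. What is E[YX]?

E[YX] = Σ_y Σ_x yx · P(Y=y)P(X=x)
 = 3·0.0972 + 5·0.081 + 7·0.0918 + 6·0.1224 + 10·0.102 + 14·0.1156 + 12·0.1404 + 20·0.117 + 28·0.1326
 = 0.2916 + 0.405 + 0.6426 + 0.7344 + 1.02 + 1.6184 + 1.6848 + 2.34 + 3.7128
 = 12.4496

12.4496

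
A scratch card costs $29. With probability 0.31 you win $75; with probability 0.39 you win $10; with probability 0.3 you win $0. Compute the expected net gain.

E[payout] = 75·0.31 + 10·0.39 + 0·0.3
 = 23.25 + 3.9 + 0
 = 27.15
Net = 27.15 - 29 = -1.85

-1.85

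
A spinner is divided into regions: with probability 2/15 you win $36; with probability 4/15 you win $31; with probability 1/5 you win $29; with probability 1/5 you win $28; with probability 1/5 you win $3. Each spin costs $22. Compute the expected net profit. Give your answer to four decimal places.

3.0667

E[payout] = 36·2/15 + 31·4/15 + 29·1/5 + 28·1/5 + 3·1/5
 = 24/5 + 124/15 + 29/5 + 28/5 + 3/5
 = 376/15
Net = 376/15 - 22 = 46/15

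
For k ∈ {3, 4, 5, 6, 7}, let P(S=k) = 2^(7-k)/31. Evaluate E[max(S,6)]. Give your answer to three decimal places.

E[max(S,6)] = Σ max(s,6)·P(S=s)
 = 6·16/31 + 6·8/31 + 6·4/31 + 6·2/31 + 7·1/31
 = 96/31 + 48/31 + 24/31 + 12/31 + 7/31
 = 187/31

6.032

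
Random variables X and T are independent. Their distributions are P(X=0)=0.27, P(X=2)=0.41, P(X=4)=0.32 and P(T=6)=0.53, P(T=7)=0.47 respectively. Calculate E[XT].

13.587

E[XT] = Σ_x Σ_t xt · P(X=x)P(T=t)
 = 0·0.1431 + 0·0.1269 + 12·0.2173 + 14·0.1927 + 24·0.1696 + 28·0.1504
 = 0 + 0 + 2.6076 + 2.6978 + 4.0704 + 4.2112
 = 13.587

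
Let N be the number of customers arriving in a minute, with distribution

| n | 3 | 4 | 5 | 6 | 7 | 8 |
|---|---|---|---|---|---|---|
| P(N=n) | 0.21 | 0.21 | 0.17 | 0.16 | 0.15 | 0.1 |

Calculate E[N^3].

E[N^3] = Σ n^3·P(N=n)
 = 27·0.21 + 64·0.21 + 125·0.17 + 216·0.16 + 343·0.15 + 512·0.1
 = 5.67 + 13.44 + 21.25 + 34.56 + 51.45 + 51.2
 = 177.57

177.57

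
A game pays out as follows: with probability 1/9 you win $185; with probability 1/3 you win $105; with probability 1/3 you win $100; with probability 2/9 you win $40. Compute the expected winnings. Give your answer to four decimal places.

E[payout] = 185·1/9 + 105·1/3 + 100·1/3 + 40·2/9
 = 185/9 + 35 + 100/3 + 80/9
 = 880/9

97.7778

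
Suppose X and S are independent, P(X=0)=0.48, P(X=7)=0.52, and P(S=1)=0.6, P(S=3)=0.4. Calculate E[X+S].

E[X+S] = Σ_x Σ_s (x+s) · P(X=x)P(S=s)
 = 1·0.288 + 3·0.192 + 8·0.312 + 10·0.208
 = 0.288 + 0.576 + 2.496 + 2.08
 = 5.44

5.44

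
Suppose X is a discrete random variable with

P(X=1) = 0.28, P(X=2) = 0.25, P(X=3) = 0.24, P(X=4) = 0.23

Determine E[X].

E[X] = Σ x·P(X=x)
 = 1·0.28 + 2·0.25 + 3·0.24 + 4·0.23
 = 0.28 + 0.5 + 0.72 + 0.92
 = 2.42

2.42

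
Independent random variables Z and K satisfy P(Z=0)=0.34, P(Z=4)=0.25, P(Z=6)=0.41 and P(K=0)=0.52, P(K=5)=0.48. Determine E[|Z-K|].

E[|Z-K|] = Σ_z Σ_k |z-k| · P(Z=z)P(K=k)
 = 0·0.1768 + 5·0.1632 + 4·0.13 + 1·0.12 + 6·0.2132 + 1·0.1968
 = 0 + 0.816 + 0.52 + 0.12 + 1.2792 + 0.1968
 = 2.932

2.932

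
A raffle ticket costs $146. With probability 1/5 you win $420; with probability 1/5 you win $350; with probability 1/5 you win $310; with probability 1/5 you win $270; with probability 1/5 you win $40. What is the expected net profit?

132

E[payout] = 420·1/5 + 350·1/5 + 310·1/5 + 270·1/5 + 40·1/5
 = 84 + 70 + 62 + 54 + 8
 = 278
Net = 278 - 146 = 132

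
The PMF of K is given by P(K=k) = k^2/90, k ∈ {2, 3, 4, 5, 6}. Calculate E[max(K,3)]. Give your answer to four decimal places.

E[max(K,3)] = Σ max(k,3)·P(K=k)
 = 3·2/45 + 3·1/10 + 4·8/45 + 5·5/18 + 6·2/5
 = 2/15 + 3/10 + 32/45 + 25/18 + 12/5
 = 74/15

4.9333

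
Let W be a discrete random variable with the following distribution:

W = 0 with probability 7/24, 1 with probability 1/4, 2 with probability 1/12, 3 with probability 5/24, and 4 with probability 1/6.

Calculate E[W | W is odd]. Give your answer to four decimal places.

1.9091

P(W is odd) = 1/4 + 5/24 = 11/24.
E[W | W is odd] = [1·1/4 + 3·5/24] / (11/24)
 = 7/8 / (11/24)
 = 21/11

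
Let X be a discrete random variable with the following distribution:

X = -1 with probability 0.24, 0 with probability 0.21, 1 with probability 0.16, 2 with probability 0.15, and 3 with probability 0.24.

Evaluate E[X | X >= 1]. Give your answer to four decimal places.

2.1455

P(X >= 1) = 0.16 + 0.15 + 0.24 = 0.55.
E[X | X >= 1] = [1·0.16 + 2·0.15 + 3·0.24] / 0.55
 = 1.18 / 0.55
 = 118/55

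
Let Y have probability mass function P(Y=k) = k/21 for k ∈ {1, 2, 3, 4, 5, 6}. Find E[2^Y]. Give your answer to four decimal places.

E[2^Y] = Σ 2^y·P(Y=y)
 = 2·1/21 + 4·2/21 + 8·1/7 + 16·4/21 + 32·5/21 + 64·2/7
 = 2/21 + 8/21 + 8/7 + 64/21 + 160/21 + 128/7
 = 214/7

30.5714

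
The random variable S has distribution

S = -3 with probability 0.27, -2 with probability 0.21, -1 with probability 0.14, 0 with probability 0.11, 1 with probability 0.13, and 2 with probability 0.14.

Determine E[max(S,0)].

0.41

E[max(S,0)] = Σ max(s,0)·P(S=s)
 = 0·0.27 + 0·0.21 + 0·0.14 + 0·0.11 + 1·0.13 + 2·0.14
 = 0 + 0 + 0 + 0 + 0.13 + 0.28
 = 0.41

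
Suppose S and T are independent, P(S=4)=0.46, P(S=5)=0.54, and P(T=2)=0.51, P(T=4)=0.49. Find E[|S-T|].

E[|S-T|] = Σ_s Σ_t |s-t| · P(S=s)P(T=t)
 = 2·0.2346 + 0·0.2254 + 3·0.2754 + 1·0.2646
 = 0.4692 + 0 + 0.8262 + 0.2646
 = 1.56

1.56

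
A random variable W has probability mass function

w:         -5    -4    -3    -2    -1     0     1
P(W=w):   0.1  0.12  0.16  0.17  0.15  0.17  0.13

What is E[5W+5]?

E[5W+5] = Σ (5w+5)·P(W=w)
 = (-20)·0.1 + (-15)·0.12 + (-10)·0.16 + (-5)·0.17 + 0·0.15 + 5·0.17 + 10·0.13
 = (-2) + (-1.8) + (-1.6) + (-0.85) + 0 + 0.85 + 1.3
 = -4.1

-4.1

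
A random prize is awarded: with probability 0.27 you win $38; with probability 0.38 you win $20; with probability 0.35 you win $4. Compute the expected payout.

19.26

E[payout] = 38·0.27 + 20·0.38 + 4·0.35
 = 10.26 + 7.6 + 1.4
 = 19.26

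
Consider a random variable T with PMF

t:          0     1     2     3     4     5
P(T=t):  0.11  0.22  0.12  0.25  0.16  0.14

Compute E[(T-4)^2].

E[(T-4)^2] = Σ (t-4)^2·P(T=t)
 = 16·0.11 + 9·0.22 + 4·0.12 + 1·0.25 + 0·0.16 + 1·0.14
 = 1.76 + 1.98 + 0.48 + 0.25 + 0 + 0.14
 = 4.61

4.61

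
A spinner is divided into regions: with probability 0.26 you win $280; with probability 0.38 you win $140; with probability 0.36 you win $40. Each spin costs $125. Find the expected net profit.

E[payout] = 280·0.26 + 140·0.38 + 40·0.36
 = 72.8 + 53.2 + 14.4
 = 140.4
Net = 140.4 - 125 = 15.4

15.4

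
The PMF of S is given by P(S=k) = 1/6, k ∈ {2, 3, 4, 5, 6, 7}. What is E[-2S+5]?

E[-2S+5] = Σ (-2s+5)·P(S=s)
 = 1·1/6 + (-1)·1/6 + (-3)·1/6 + (-5)·1/6 + (-7)·1/6 + (-9)·1/6
 = 1/6 + (-1/6) + (-1/2) + (-5/6) + (-7/6) + (-3/2)
 = -4

-4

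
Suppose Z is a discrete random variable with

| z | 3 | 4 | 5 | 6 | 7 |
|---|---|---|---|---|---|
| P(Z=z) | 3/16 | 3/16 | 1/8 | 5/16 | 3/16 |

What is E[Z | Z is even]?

5.25

P(Z is even) = 3/16 + 5/16 = 1/2.
E[Z | Z is even] = [4·3/16 + 6·5/16] / (1/2)
 = 21/8 / (1/2)
 = 21/4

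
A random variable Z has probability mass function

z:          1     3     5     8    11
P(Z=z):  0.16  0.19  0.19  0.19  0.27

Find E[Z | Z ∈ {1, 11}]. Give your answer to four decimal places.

P(Z ∈ {1, 11}) = 0.16 + 0.27 = 0.43.
E[Z | Z ∈ {1, 11}] = [1·0.16 + 11·0.27] / 0.43
 = 3.13 / 0.43
 = 313/43

7.2791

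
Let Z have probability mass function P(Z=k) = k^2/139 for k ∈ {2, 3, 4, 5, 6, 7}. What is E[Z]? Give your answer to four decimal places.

5.6331

E[Z] = Σ z·P(Z=z)
 = 2·4/139 + 3·9/139 + 4·16/139 + 5·25/139 + 6·36/139 + 7·49/139
 = 8/139 + 27/139 + 64/139 + 125/139 + 216/139 + 343/139
 = 783/139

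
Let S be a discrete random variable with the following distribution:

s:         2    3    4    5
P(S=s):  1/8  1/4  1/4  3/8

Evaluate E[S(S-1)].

E[S(S-1)] = Σ s(s-1)·P(S=s)
 = 2·1/8 + 6·1/4 + 12·1/4 + 20·3/8
 = 1/4 + 3/2 + 3 + 15/2
 = 49/4

12.25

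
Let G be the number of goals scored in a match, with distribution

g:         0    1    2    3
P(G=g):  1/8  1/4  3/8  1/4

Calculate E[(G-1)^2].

1.5

E[(G-1)^2] = Σ (g-1)^2·P(G=g)
 = 1·1/8 + 0·1/4 + 1·3/8 + 4·1/4
 = 1/8 + 0 + 3/8 + 1
 = 3/2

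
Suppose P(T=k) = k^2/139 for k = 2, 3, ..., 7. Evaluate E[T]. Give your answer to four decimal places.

E[T] = Σ t·P(T=t)
 = 2·4/139 + 3·9/139 + 4·16/139 + 5·25/139 + 6·36/139 + 7·49/139
 = 8/139 + 27/139 + 64/139 + 125/139 + 216/139 + 343/139
 = 783/139

5.6331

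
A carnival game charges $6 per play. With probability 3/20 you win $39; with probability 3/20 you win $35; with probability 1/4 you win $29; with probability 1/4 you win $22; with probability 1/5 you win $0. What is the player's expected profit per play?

E[payout] = 39·3/20 + 35·3/20 + 29·1/4 + 22·1/4 + 0·1/5
 = 117/20 + 21/4 + 29/4 + 11/2 + 0
 = 477/20
Net = 477/20 - 6 = 357/20

17.85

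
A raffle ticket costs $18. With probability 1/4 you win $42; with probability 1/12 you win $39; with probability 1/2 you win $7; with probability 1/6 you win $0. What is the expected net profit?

-0.75

E[payout] = 42·1/4 + 39·1/12 + 7·1/2 + 0·1/6
 = 21/2 + 13/4 + 7/2 + 0
 = 69/4
Net = 69/4 - 18 = -3/4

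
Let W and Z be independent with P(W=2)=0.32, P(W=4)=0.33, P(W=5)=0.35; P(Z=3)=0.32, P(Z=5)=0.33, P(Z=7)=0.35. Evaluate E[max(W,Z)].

E[max(W,Z)] = Σ_w Σ_z max(w,z) · P(W=w)P(Z=z)
 = 3·0.1024 + 5·0.1056 + 7·0.112 + 4·0.1056 + 5·0.1089 + 7·0.1155 + 5·0.112 + 5·0.1155 + 7·0.1225
 = 0.3072 + 0.528 + 0.784 + 0.4224 + 0.5445 + 0.8085 + 0.56 + 0.5775 + 0.8575
 = 5.3896

5.3896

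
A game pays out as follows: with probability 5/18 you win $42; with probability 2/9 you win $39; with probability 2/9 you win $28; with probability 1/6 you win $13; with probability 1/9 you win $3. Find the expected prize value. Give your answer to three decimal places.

E[payout] = 42·5/18 + 39·2/9 + 28·2/9 + 13·1/6 + 3·1/9
 = 35/3 + 26/3 + 56/9 + 13/6 + 1/3
 = 523/18

29.056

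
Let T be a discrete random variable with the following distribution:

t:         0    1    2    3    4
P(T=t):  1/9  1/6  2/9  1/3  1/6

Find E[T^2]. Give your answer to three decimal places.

E[T^2] = Σ t^2·P(T=t)
 = 0·1/9 + 1·1/6 + 4·2/9 + 9·1/3 + 16·1/6
 = 0 + 1/6 + 8/9 + 3 + 8/3
 = 121/18

6.722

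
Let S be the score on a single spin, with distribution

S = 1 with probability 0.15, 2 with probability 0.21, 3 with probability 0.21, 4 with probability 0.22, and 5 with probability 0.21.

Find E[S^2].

11.65

E[S^2] = Σ s^2·P(S=s)
 = 1·0.15 + 4·0.21 + 9·0.21 + 16·0.22 + 25·0.21
 = 0.15 + 0.84 + 1.89 + 3.52 + 5.25
 = 11.65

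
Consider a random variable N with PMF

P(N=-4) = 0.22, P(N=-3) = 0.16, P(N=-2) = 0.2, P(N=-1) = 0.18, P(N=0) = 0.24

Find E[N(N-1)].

7.88

E[N(N-1)] = Σ n(n-1)·P(N=n)
 = 20·0.22 + 12·0.16 + 6·0.2 + 2·0.18 + 0·0.24
 = 4.4 + 1.92 + 1.2 + 0.36 + 0
 = 7.88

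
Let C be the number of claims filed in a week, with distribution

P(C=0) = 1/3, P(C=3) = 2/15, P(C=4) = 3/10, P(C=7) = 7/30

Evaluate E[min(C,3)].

E[min(C,3)] = Σ min(c,3)·P(C=c)
 = 0·1/3 + 3·2/15 + 3·3/10 + 3·7/30
 = 0 + 2/5 + 9/10 + 7/10
 = 2

2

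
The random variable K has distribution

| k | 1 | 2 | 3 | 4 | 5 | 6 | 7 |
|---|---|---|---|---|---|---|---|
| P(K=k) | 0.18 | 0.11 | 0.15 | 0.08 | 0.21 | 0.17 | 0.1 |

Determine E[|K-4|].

1.76

E[|K-4|] = Σ |k-4|·P(K=k)
 = 3·0.18 + 2·0.11 + 1·0.15 + 0·0.08 + 1·0.21 + 2·0.17 + 3·0.1
 = 0.54 + 0.22 + 0.15 + 0 + 0.21 + 0.34 + 0.3
 = 1.76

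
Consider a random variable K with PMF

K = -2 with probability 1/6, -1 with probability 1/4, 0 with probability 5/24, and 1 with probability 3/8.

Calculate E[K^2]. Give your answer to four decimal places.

E[K^2] = Σ k^2·P(K=k)
 = 4·1/6 + 1·1/4 + 0·5/24 + 1·3/8
 = 2/3 + 1/4 + 0 + 3/8
 = 31/24

1.2917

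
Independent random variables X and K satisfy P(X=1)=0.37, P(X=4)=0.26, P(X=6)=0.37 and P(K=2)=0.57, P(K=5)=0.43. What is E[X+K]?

E[X+K] = Σ_x Σ_k (x+k) · P(X=x)P(K=k)
 = 3·0.2109 + 6·0.1591 + 6·0.1482 + 9·0.1118 + 8·0.2109 + 11·0.1591
 = 0.6327 + 0.9546 + 0.8892 + 1.0062 + 1.6872 + 1.7501
 = 6.92

6.92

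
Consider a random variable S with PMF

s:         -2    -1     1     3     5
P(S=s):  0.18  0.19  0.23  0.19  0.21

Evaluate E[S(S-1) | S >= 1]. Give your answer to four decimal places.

P(S >= 1) = 0.23 + 0.19 + 0.21 = 0.63.
E[S(S-1) | S >= 1] = [0·0.23 + 6·0.19 + 20·0.21] / 0.63
 = 5.34 / 0.63
 = 178/21

8.4762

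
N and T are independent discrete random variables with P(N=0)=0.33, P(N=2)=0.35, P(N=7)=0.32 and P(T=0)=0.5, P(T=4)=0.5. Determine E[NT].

5.88

E[NT] = Σ_n Σ_t nt · P(N=n)P(T=t)
 = 0·0.165 + 0·0.165 + 0·0.175 + 8·0.175 + 0·0.16 + 28·0.16
 = 0 + 0 + 0 + 1.4 + 0 + 4.48
 = 5.88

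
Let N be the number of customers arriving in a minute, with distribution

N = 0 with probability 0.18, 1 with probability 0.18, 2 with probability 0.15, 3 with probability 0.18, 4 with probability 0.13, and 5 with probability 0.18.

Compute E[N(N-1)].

6.54

E[N(N-1)] = Σ n(n-1)·P(N=n)
 = 0·0.18 + 0·0.18 + 2·0.15 + 6·0.18 + 12·0.13 + 20·0.18
 = 0 + 0 + 0.3 + 1.08 + 1.56 + 3.6
 = 6.54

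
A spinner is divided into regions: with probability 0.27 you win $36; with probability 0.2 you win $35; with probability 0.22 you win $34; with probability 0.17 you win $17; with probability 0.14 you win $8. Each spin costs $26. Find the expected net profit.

E[payout] = 36·0.27 + 35·0.2 + 34·0.22 + 17·0.17 + 8·0.14
 = 9.72 + 7 + 7.48 + 2.89 + 1.12
 = 28.21
Net = 28.21 - 26 = 2.21

2.21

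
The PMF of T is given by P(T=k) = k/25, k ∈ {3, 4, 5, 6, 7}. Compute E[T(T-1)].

E[T(T-1)] = Σ t(t-1)·P(T=t)
 = 6·3/25 + 12·4/25 + 20·1/5 + 30·6/25 + 42·7/25
 = 18/25 + 48/25 + 4 + 36/5 + 294/25
 = 128/5

25.6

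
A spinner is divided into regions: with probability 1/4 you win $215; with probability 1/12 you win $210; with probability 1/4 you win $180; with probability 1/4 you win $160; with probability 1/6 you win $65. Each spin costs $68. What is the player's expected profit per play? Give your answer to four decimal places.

99.0833

E[payout] = 215·1/4 + 210·1/12 + 180·1/4 + 160·1/4 + 65·1/6
 = 215/4 + 35/2 + 45 + 40 + 65/6
 = 2005/12
Net = 2005/12 - 68 = 1189/12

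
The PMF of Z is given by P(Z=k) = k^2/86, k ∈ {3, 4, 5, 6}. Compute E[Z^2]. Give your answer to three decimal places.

E[Z^2] = Σ z^2·P(Z=z)
 = 9·9/86 + 16·8/43 + 25·25/86 + 36·18/43
 = 81/86 + 128/43 + 625/86 + 648/43
 = 1129/43

26.256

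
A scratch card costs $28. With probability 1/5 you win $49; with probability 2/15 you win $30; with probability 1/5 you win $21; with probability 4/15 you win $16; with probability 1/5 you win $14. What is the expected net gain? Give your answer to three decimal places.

E[payout] = 49·1/5 + 30·2/15 + 21·1/5 + 16·4/15 + 14·1/5
 = 49/5 + 4 + 21/5 + 64/15 + 14/5
 = 376/15
Net = 376/15 - 28 = -44/15

-2.933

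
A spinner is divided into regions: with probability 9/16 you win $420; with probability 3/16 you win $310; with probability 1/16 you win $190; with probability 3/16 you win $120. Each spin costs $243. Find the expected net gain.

85.75

E[payout] = 420·9/16 + 310·3/16 + 190·1/16 + 120·3/16
 = 945/4 + 465/8 + 95/8 + 45/2
 = 1315/4
Net = 1315/4 - 243 = 343/4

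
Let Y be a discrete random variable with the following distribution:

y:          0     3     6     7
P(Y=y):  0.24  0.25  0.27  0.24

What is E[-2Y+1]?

E[-2Y+1] = Σ (-2y+1)·P(Y=y)
 = 1·0.24 + (-5)·0.25 + (-11)·0.27 + (-13)·0.24
 = 0.24 + (-1.25) + (-2.97) + (-3.12)
 = -7.1

-7.1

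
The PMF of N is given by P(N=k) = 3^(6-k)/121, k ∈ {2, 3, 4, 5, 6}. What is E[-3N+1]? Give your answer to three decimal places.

-6.438

E[-3N+1] = Σ (-3n+1)·P(N=n)
 = (-5)·81/121 + (-8)·27/121 + (-11)·9/121 + (-14)·3/121 + (-17)·1/121
 = (-405/121) + (-216/121) + (-9/11) + (-42/121) + (-17/121)
 = -779/121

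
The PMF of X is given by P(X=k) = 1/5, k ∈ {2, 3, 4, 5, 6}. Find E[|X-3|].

E[|X-3|] = Σ |x-3|·P(X=x)
 = 1·1/5 + 0·1/5 + 1·1/5 + 2·1/5 + 3·1/5
 = 1/5 + 0 + 1/5 + 2/5 + 3/5
 = 7/5

1.4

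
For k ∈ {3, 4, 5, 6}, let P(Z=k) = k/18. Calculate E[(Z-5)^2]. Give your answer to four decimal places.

1.2222

E[(Z-5)^2] = Σ (z-5)^2·P(Z=z)
 = 4·1/6 + 1·2/9 + 0·5/18 + 1·1/3
 = 2/3 + 2/9 + 0 + 1/3
 = 11/9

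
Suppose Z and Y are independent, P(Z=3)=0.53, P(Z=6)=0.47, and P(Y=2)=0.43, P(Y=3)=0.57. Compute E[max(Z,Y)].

E[max(Z,Y)] = Σ_z Σ_y max(z,y) · P(Z=z)P(Y=y)
 = 3·0.2279 + 3·0.3021 + 6·0.2021 + 6·0.2679
 = 0.6837 + 0.9063 + 1.2126 + 1.6074
 = 4.41

4.41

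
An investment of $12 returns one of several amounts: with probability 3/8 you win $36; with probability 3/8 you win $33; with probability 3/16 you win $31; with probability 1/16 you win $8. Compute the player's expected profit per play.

20.1875

E[payout] = 36·3/8 + 33·3/8 + 31·3/16 + 8·1/16
 = 27/2 + 99/8 + 93/16 + 1/2
 = 515/16
Net = 515/16 - 12 = 323/16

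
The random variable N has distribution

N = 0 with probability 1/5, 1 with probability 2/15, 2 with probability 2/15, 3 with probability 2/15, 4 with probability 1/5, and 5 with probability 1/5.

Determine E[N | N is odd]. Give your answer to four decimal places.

P(N is odd) = 2/15 + 2/15 + 1/5 = 7/15.
E[N | N is odd] = [1·2/15 + 3·2/15 + 5·1/5] / (7/15)
 = 23/15 / (7/15)
 = 23/7

3.2857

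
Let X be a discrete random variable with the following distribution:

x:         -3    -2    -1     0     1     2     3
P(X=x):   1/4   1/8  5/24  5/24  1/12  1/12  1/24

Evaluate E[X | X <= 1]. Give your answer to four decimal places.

P(X <= 1) = 1/4 + 1/8 + 5/24 + 5/24 + 1/12 = 7/8.
E[X | X <= 1] = [(-3)·1/4 + (-2)·1/8 + (-1)·5/24 + 0·5/24 + 1·1/12] / (7/8)
 = -9/8 / (7/8)
 = -9/7

-1.2857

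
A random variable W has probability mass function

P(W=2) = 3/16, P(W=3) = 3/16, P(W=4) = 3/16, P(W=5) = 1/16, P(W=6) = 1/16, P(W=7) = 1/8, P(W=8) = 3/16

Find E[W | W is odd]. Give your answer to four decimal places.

4.6667

P(W is odd) = 3/16 + 1/16 + 1/8 = 3/8.
E[W | W is odd] = [3·3/16 + 5·1/16 + 7·1/8] / (3/8)
 = 7/4 / (3/8)
 = 14/3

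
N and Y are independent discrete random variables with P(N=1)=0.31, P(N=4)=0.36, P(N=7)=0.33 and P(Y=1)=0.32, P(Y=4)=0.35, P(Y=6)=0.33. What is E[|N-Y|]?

E[|N-Y|] = Σ_n Σ_y |n-y| · P(N=n)P(Y=y)
 = 0·0.0992 + 3·0.1085 + 5·0.1023 + 3·0.1152 + 0·0.126 + 2·0.1188 + 6·0.1056 + 3·0.1155 + 1·0.1089
 = 0 + 0.3255 + 0.5115 + 0.3456 + 0 + 0.2376 + 0.6336 + 0.3465 + 0.1089
 = 2.5092

2.5092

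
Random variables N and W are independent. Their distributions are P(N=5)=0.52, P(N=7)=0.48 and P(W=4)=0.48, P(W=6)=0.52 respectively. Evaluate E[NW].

30.0384

E[NW] = Σ_n Σ_w nw · P(N=n)P(W=w)
 = 20·0.2496 + 30·0.2704 + 28·0.2304 + 42·0.2496
 = 4.992 + 8.112 + 6.4512 + 10.4832
 = 30.0384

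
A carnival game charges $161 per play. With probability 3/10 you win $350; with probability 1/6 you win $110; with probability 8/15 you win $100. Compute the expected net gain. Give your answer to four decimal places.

15.6667

E[payout] = 350·3/10 + 110·1/6 + 100·8/15
 = 105 + 55/3 + 160/3
 = 530/3
Net = 530/3 - 161 = 47/3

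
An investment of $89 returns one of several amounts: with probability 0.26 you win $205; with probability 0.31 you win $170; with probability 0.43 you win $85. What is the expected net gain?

E[payout] = 205·0.26 + 170·0.31 + 85·0.43
 = 53.3 + 52.7 + 36.55
 = 142.55
Net = 142.55 - 89 = 53.55

53.55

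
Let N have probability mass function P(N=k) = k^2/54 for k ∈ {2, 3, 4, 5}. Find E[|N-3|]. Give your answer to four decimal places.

1.2963

E[|N-3|] = Σ |n-3|·P(N=n)
 = 1·2/27 + 0·1/6 + 1·8/27 + 2·25/54
 = 2/27 + 0 + 8/27 + 25/27
 = 35/27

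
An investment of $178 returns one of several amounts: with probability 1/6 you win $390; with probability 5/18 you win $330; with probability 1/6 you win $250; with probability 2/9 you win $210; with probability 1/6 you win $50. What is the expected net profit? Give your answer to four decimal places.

75.3333

E[payout] = 390·1/6 + 330·5/18 + 250·1/6 + 210·2/9 + 50·1/6
 = 65 + 275/3 + 125/3 + 140/3 + 25/3
 = 760/3
Net = 760/3 - 178 = 226/3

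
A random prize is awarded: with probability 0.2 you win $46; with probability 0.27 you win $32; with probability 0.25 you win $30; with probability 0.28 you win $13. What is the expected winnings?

28.98

E[payout] = 46·0.2 + 32·0.27 + 30·0.25 + 13·0.28
 = 9.2 + 8.64 + 7.5 + 3.64
 = 28.98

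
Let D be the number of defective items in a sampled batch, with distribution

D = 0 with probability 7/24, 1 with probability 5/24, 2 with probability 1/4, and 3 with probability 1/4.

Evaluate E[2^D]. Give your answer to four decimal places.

E[2^D] = Σ 2^d·P(D=d)
 = 1·7/24 + 2·5/24 + 4·1/4 + 8·1/4
 = 7/24 + 5/12 + 1 + 2
 = 89/24

3.7083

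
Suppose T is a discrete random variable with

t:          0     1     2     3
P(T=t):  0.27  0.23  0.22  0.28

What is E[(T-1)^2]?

1.61

E[(T-1)^2] = Σ (t-1)^2·P(T=t)
 = 1·0.27 + 0·0.23 + 1·0.22 + 4·0.28
 = 0.27 + 0 + 0.22 + 1.12
 = 1.61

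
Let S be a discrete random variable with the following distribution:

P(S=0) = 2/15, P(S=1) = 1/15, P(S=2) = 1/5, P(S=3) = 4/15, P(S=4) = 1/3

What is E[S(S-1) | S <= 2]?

P(S <= 2) = 2/15 + 1/15 + 1/5 = 2/5.
E[S(S-1) | S <= 2] = [0·2/15 + 0·1/15 + 2·1/5] / (2/5)
 = 2/5 / (2/5)
 = 1

1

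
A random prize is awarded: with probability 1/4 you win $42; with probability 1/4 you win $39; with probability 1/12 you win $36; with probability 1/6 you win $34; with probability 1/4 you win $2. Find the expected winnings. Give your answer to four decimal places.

E[payout] = 42·1/4 + 39·1/4 + 36·1/12 + 34·1/6 + 2·1/4
 = 21/2 + 39/4 + 3 + 17/3 + 1/2
 = 353/12

29.4167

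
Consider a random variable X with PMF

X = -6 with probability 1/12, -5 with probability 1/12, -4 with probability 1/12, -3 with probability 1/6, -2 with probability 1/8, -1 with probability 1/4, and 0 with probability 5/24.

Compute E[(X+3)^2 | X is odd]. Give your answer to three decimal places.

2.667

P(X is odd) = 1/12 + 1/6 + 1/4 = 1/2.
E[(X+3)^2 | X is odd] = [4·1/12 + 0·1/6 + 4·1/4] / (1/2)
 = 4/3 / (1/2)
 = 8/3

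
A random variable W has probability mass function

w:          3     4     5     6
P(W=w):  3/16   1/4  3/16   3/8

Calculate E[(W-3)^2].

E[(W-3)^2] = Σ (w-3)^2·P(W=w)
 = 0·3/16 + 1·1/4 + 4·3/16 + 9·3/8
 = 0 + 1/4 + 3/4 + 27/8
 = 35/8

4.375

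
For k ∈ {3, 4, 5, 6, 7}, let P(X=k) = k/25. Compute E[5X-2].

25

E[5X-2] = Σ (5x-2)·P(X=x)
 = 13·3/25 + 18·4/25 + 23·1/5 + 28·6/25 + 33·7/25
 = 39/25 + 72/25 + 23/5 + 168/25 + 231/25
 = 25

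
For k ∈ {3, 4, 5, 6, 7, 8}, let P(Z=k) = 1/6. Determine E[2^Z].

84

E[2^Z] = Σ 2^z·P(Z=z)
 = 8·1/6 + 16·1/6 + 32·1/6 + 64·1/6 + 128·1/6 + 256·1/6
 = 4/3 + 8/3 + 16/3 + 32/3 + 64/3 + 128/3
 = 84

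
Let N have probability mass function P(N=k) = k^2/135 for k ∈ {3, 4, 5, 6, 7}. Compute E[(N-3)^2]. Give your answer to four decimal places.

9.0667

E[(N-3)^2] = Σ (n-3)^2·P(N=n)
 = 0·1/15 + 1·16/135 + 4·5/27 + 9·4/15 + 16·49/135
 = 0 + 16/135 + 20/27 + 12/5 + 784/135
 = 136/15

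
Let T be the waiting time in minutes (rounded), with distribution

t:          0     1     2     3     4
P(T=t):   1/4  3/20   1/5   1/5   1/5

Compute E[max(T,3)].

3.2

E[max(T,3)] = Σ max(t,3)·P(T=t)
 = 3·1/4 + 3·3/20 + 3·1/5 + 3·1/5 + 4·1/5
 = 3/4 + 9/20 + 3/5 + 3/5 + 4/5
 = 16/5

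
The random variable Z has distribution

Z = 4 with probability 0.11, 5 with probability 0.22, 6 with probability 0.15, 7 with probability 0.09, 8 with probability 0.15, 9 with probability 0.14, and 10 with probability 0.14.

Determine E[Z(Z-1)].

E[Z(Z-1)] = Σ z(z-1)·P(Z=z)
 = 12·0.11 + 20·0.22 + 30·0.15 + 42·0.09 + 56·0.15 + 72·0.14 + 90·0.14
 = 1.32 + 4.4 + 4.5 + 3.78 + 8.4 + 10.08 + 12.6
 = 45.08

45.08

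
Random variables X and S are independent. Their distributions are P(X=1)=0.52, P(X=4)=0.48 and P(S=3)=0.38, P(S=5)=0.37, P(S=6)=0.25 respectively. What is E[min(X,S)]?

2.2576

E[min(X,S)] = Σ_x Σ_s min(x,s) · P(X=x)P(S=s)
 = 1·0.1976 + 1·0.1924 + 1·0.13 + 3·0.1824 + 4·0.1776 + 4·0.12
 = 0.1976 + 0.1924 + 0.13 + 0.5472 + 0.7104 + 0.48
 = 2.2576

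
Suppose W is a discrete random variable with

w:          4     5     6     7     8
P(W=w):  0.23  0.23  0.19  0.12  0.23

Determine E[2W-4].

7.78

E[2W-4] = Σ (2w-4)·P(W=w)
 = 4·0.23 + 6·0.23 + 8·0.19 + 10·0.12 + 12·0.23
 = 0.92 + 1.38 + 1.52 + 1.2 + 2.76
 = 7.78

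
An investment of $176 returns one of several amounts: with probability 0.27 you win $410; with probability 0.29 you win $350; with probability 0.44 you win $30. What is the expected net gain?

E[payout] = 410·0.27 + 350·0.29 + 30·0.44
 = 110.7 + 101.5 + 13.2
 = 225.4
Net = 225.4 - 176 = 49.4

49.4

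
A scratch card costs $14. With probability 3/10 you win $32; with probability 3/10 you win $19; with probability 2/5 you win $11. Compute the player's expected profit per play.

5.7

E[payout] = 32·3/10 + 19·3/10 + 11·2/5
 = 48/5 + 57/10 + 22/5
 = 197/10
Net = 197/10 - 14 = 57/10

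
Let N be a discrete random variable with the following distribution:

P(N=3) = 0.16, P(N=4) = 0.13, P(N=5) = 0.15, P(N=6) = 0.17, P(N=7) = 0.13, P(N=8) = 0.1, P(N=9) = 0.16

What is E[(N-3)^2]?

E[(N-3)^2] = Σ (n-3)^2·P(N=n)
 = 0·0.16 + 1·0.13 + 4·0.15 + 9·0.17 + 16·0.13 + 25·0.1 + 36·0.16
 = 0 + 0.13 + 0.6 + 1.53 + 2.08 + 2.5 + 5.76
 = 12.6

12.6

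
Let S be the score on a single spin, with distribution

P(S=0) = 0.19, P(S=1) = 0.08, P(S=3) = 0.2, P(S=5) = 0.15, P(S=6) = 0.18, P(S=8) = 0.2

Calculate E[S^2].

E[S^2] = Σ s^2·P(S=s)
 = 0·0.19 + 1·0.08 + 9·0.2 + 25·0.15 + 36·0.18 + 64·0.2
 = 0 + 0.08 + 1.8 + 3.75 + 6.48 + 12.8
 = 24.91

24.91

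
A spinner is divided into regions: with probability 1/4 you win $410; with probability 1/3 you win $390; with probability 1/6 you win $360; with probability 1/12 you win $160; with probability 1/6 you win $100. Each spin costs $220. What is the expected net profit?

102.5

E[payout] = 410·1/4 + 390·1/3 + 360·1/6 + 160·1/12 + 100·1/6
 = 205/2 + 130 + 60 + 40/3 + 50/3
 = 645/2
Net = 645/2 - 220 = 205/2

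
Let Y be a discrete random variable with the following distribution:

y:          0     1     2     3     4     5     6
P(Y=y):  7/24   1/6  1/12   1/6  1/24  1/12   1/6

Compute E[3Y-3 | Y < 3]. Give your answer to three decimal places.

-1.154

P(Y < 3) = 7/24 + 1/6 + 1/12 = 13/24.
E[3Y-3 | Y < 3] = [(-3)·7/24 + 0·1/6 + 3·1/12] / (13/24)
 = -5/8 / (13/24)
 = -15/13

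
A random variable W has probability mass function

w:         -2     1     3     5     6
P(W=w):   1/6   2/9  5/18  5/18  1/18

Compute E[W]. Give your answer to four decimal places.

2.4444

E[W] = Σ w·P(W=w)
 = (-2)·1/6 + 1·2/9 + 3·5/18 + 5·5/18 + 6·1/18
 = (-1/3) + 2/9 + 5/6 + 25/18 + 1/3
 = 22/9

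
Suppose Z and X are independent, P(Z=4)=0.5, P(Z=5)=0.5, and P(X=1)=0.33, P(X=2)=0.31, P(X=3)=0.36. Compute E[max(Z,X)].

E[max(Z,X)] = Σ_z Σ_x max(z,x) · P(Z=z)P(X=x)
 = 4·0.165 + 4·0.155 + 4·0.18 + 5·0.165 + 5·0.155 + 5·0.18
 = 0.66 + 0.62 + 0.72 + 0.825 + 0.775 + 0.9
 = 4.5

4.5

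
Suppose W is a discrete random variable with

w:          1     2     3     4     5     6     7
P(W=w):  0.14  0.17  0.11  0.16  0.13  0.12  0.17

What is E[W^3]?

E[W^3] = Σ w^3·P(W=w)
 = 1·0.14 + 8·0.17 + 27·0.11 + 64·0.16 + 125·0.13 + 216·0.12 + 343·0.17
 = 0.14 + 1.36 + 2.97 + 10.24 + 16.25 + 25.92 + 58.31
 = 115.19

115.19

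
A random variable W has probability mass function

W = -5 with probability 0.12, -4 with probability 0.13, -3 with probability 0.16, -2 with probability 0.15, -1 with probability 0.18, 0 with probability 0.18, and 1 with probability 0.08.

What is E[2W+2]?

E[2W+2] = Σ (2w+2)·P(W=w)
 = (-8)·0.12 + (-6)·0.13 + (-4)·0.16 + (-2)·0.15 + 0·0.18 + 2·0.18 + 4·0.08
 = (-0.96) + (-0.78) + (-0.64) + (-0.3) + 0 + 0.36 + 0.32
 = -2

-2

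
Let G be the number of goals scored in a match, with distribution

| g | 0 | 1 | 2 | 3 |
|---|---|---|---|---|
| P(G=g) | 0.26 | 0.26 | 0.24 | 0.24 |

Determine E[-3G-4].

E[-3G-4] = Σ (-3g-4)·P(G=g)
 = (-4)·0.26 + (-7)·0.26 + (-10)·0.24 + (-13)·0.24
 = (-1.04) + (-1.82) + (-2.4) + (-3.12)
 = -8.38

-8.38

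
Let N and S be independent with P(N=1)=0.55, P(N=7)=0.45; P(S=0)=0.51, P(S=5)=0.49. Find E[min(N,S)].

E[min(N,S)] = Σ_n Σ_s min(n,s) · P(N=n)P(S=s)
 = 0·0.2805 + 1·0.2695 + 0·0.2295 + 5·0.2205
 = 0 + 0.2695 + 0 + 1.1025
 = 1.372

1.372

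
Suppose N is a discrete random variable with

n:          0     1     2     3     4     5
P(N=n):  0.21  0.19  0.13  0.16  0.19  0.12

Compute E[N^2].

E[N^2] = Σ n^2·P(N=n)
 = 0·0.21 + 1·0.19 + 4·0.13 + 9·0.16 + 16·0.19 + 25·0.12
 = 0 + 0.19 + 0.52 + 1.44 + 3.04 + 3
 = 8.19

8.19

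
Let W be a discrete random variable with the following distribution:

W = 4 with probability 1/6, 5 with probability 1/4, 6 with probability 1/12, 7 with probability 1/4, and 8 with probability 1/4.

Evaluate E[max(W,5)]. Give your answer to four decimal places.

E[max(W,5)] = Σ max(w,5)·P(W=w)
 = 5·1/6 + 5·1/4 + 6·1/12 + 7·1/4 + 8·1/4
 = 5/6 + 5/4 + 1/2 + 7/4 + 2
 = 19/3

6.3333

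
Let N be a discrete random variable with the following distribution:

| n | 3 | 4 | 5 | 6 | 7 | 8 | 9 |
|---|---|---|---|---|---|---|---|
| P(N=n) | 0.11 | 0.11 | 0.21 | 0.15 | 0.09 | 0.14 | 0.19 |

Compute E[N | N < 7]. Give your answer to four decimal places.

4.6897

P(N < 7) = 0.11 + 0.11 + 0.21 + 0.15 = 0.58.
E[N | N < 7] = [3·0.11 + 4·0.11 + 5·0.21 + 6·0.15] / 0.58
 = 2.72 / 0.58
 = 136/29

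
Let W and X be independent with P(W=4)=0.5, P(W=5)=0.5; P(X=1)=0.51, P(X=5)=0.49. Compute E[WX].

13.32

E[WX] = Σ_w Σ_x wx · P(W=w)P(X=x)
 = 4·0.255 + 20·0.245 + 5·0.255 + 25·0.245
 = 1.02 + 4.9 + 1.275 + 6.125
 = 13.32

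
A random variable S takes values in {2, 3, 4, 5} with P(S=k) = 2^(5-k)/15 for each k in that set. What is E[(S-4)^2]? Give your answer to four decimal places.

2.4667

E[(S-4)^2] = Σ (s-4)^2·P(S=s)
 = 4·8/15 + 1·4/15 + 0·2/15 + 1·1/15
 = 32/15 + 4/15 + 0 + 1/15
 = 37/15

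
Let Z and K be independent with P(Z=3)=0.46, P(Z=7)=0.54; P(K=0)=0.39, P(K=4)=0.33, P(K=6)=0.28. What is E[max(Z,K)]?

5.6982

E[max(Z,K)] = Σ_z Σ_k max(z,k) · P(Z=z)P(K=k)
 = 3·0.1794 + 4·0.1518 + 6·0.1288 + 7·0.2106 + 7·0.1782 + 7·0.1512
 = 0.5382 + 0.6072 + 0.7728 + 1.4742 + 1.2474 + 1.0584
 = 5.6982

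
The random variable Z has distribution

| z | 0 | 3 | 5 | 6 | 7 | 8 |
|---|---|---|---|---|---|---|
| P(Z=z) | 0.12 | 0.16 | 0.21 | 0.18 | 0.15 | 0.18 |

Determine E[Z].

E[Z] = Σ z·P(Z=z)
 = 0·0.12 + 3·0.16 + 5·0.21 + 6·0.18 + 7·0.15 + 8·0.18
 = 0 + 0.48 + 1.05 + 1.08 + 1.05 + 1.44
 = 5.1

5.1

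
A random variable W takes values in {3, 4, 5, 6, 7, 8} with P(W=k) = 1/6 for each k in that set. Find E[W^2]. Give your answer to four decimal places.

E[W^2] = Σ w^2·P(W=w)
 = 9·1/6 + 16·1/6 + 25·1/6 + 36·1/6 + 49·1/6 + 64·1/6
 = 3/2 + 8/3 + 25/6 + 6 + 49/6 + 32/3
 = 199/6

33.1667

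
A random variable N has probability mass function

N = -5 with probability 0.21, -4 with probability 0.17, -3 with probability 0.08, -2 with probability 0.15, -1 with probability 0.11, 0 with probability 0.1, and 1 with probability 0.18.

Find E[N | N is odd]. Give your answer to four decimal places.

-2.1034

P(N is odd) = 0.21 + 0.08 + 0.11 + 0.18 = 0.58.
E[N | N is odd] = [(-5)·0.21 + (-3)·0.08 + (-1)·0.11 + 1·0.18] / 0.58
 = -1.22 / 0.58
 = -61/29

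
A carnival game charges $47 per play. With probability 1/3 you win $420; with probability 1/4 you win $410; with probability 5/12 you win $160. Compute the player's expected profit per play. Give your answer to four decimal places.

E[payout] = 420·1/3 + 410·1/4 + 160·5/12
 = 140 + 205/2 + 200/3
 = 1855/6
Net = 1855/6 - 47 = 1573/6

262.1667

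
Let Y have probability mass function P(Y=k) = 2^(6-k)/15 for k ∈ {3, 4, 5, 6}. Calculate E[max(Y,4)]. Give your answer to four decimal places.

E[max(Y,4)] = Σ max(y,4)·P(Y=y)
 = 4·8/15 + 4·4/15 + 5·2/15 + 6·1/15
 = 32/15 + 16/15 + 2/3 + 2/5
 = 64/15

4.2667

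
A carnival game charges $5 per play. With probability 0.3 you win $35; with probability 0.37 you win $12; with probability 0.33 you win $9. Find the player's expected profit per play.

12.91

E[payout] = 35·0.3 + 12·0.37 + 9·0.33
 = 10.5 + 4.44 + 2.97
 = 17.91
Net = 17.91 - 5 = 12.91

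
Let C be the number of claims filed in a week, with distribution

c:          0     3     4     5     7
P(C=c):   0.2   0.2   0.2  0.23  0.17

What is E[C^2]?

19.08

E[C^2] = Σ c^2·P(C=c)
 = 0·0.2 + 9·0.2 + 16·0.2 + 25·0.23 + 49·0.17
 = 0 + 1.8 + 3.2 + 5.75 + 8.33
 = 19.08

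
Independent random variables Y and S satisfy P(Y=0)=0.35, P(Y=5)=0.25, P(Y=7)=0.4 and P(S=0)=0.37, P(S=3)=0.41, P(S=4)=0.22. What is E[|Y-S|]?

3.417

E[|Y-S|] = Σ_y Σ_s |y-s| · P(Y=y)P(S=s)
 = 0·0.1295 + 3·0.1435 + 4·0.077 + 5·0.0925 + 2·0.1025 + 1·0.055 + 7·0.148 + 4·0.164 + 3·0.088
 = 0 + 0.4305 + 0.308 + 0.4625 + 0.205 + 0.055 + 1.036 + 0.656 + 0.264
 = 3.417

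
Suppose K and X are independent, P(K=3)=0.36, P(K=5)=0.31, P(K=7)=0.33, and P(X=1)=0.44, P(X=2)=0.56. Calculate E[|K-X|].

3.38

E[|K-X|] = Σ_k Σ_x |k-x| · P(K=k)P(X=x)
 = 2·0.1584 + 1·0.2016 + 4·0.1364 + 3·0.1736 + 6·0.1452 + 5·0.1848
 = 0.3168 + 0.2016 + 0.5456 + 0.5208 + 0.8712 + 0.924
 = 3.38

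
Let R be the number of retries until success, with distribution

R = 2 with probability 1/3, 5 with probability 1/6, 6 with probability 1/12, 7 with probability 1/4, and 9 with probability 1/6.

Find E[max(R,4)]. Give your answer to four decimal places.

E[max(R,4)] = Σ max(r,4)·P(R=r)
 = 4·1/3 + 5·1/6 + 6·1/12 + 7·1/4 + 9·1/6
 = 4/3 + 5/6 + 1/2 + 7/4 + 3/2
 = 71/12

5.9167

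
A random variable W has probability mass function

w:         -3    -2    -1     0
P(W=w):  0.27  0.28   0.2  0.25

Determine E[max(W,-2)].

-1.3

E[max(W,-2)] = Σ max(w,-2)·P(W=w)
 = (-2)·0.27 + (-2)·0.28 + (-1)·0.2 + 0·0.25
 = (-0.54) + (-0.56) + (-0.2) + 0
 = -1.3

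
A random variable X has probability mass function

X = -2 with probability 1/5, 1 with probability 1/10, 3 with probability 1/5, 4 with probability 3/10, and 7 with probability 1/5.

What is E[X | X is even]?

P(X is even) = 1/5 + 3/10 = 1/2.
E[X | X is even] = [(-2)·1/5 + 4·3/10] / (1/2)
 = 4/5 / (1/2)
 = 8/5

1.6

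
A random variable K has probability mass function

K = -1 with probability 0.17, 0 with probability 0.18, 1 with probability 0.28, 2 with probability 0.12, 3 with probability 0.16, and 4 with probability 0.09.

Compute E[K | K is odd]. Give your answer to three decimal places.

P(K is odd) = 0.17 + 0.28 + 0.16 = 0.61.
E[K | K is odd] = [(-1)·0.17 + 1·0.28 + 3·0.16] / 0.61
 = 0.59 / 0.61
 = 59/61

0.967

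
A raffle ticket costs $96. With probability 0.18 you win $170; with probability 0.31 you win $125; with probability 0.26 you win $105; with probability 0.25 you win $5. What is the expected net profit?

E[payout] = 170·0.18 + 125·0.31 + 105·0.26 + 5·0.25
 = 30.6 + 38.75 + 27.3 + 1.25
 = 97.9
Net = 97.9 - 96 = 1.9

1.9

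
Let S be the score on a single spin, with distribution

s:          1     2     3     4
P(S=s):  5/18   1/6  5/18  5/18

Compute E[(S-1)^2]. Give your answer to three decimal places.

3.778

E[(S-1)^2] = Σ (s-1)^2·P(S=s)
 = 0·5/18 + 1·1/6 + 4·5/18 + 9·5/18
 = 0 + 1/6 + 10/9 + 5/2
 = 34/9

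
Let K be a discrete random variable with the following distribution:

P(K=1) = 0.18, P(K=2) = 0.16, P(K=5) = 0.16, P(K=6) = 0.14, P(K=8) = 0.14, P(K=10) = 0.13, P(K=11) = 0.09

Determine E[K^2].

42.71

E[K^2] = Σ k^2·P(K=k)
 = 1·0.18 + 4·0.16 + 25·0.16 + 36·0.14 + 64·0.14 + 100·0.13 + 121·0.09
 = 0.18 + 0.64 + 4 + 5.04 + 8.96 + 13 + 10.89
 = 42.71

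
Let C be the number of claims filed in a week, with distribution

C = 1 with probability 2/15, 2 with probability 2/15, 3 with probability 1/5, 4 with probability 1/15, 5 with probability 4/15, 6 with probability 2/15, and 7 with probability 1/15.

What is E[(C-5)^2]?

E[(C-5)^2] = Σ (c-5)^2·P(C=c)
 = 16·2/15 + 9·2/15 + 4·1/5 + 1·1/15 + 0·4/15 + 1·2/15 + 4·1/15
 = 32/15 + 6/5 + 4/5 + 1/15 + 0 + 2/15 + 4/15
 = 23/5

4.6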